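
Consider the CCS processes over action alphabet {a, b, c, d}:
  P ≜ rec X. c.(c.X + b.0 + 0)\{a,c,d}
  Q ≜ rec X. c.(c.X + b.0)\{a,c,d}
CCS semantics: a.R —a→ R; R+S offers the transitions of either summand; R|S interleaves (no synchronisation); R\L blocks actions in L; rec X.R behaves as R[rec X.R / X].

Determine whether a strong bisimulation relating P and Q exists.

P ~ Q

P's transition system — 3 states:
  m0 = rec X. c.(c.X + b.0 + 0)\{a,c,d} :: —c→ m1
  m1 = (c.(rec X. c.(c.X + b.0 + 0)\{a,c,d}) + b.0 + 0)\{a,c,d} :: —b→ m2
  m2 = 0\{a,c,d} :: (no moves)
Q's transition system — 3 states:
  n0 = rec X. c.(c.X + b.0)\{a,c,d} :: —c→ n1
  n1 = (c.(rec X. c.(c.X + b.0)\{a,c,d}) + b.0)\{a,c,d} :: —b→ n2
  n2 = 0\{a,c,d} :: (no moves)
Coarsest stable partition (strong bisimilarity classes):
  B0 = {m0, n0}
  B1 = {m1, n1}
  B2 = {m2, n2}
m0 ∈ B0, n0 ∈ B0 → same block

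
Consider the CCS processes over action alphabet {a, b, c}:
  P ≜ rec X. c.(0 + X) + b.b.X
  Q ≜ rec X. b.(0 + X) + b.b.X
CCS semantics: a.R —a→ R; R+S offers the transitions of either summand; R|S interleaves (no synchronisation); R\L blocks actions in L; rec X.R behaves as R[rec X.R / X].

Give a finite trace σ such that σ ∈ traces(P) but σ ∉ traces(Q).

Reachable graph of P (3 states):
  s0 = rec X. c.(0 + X) + b.b.X has moves —b→ s1, —c→ s2
  s1 = b.(rec X. c.(0 + X) + b.b.X) has moves —b→ s0
  s2 = 0 + (rec X. c.(0 + X) + b.b.X) has moves —b→ s1, —c→ s2
Reachable graph of Q (3 states):
  t0 = rec X. b.(0 + X) + b.b.X has moves —b→ t1, —b→ t2
  t1 = 0 + (rec X. b.(0 + X) + b.b.X) has moves —b→ t1, —b→ t2
  t2 = b.(rec X. b.(0 + X) + b.b.X) has moves —b→ t0
Executing c from P (initial set {s0}):
  step 1 (c): {s2}
  — P admits the full trace.
Executing c from Q (initial set {t0}):
  step 1 (c): ∅  — Q cannot continue

c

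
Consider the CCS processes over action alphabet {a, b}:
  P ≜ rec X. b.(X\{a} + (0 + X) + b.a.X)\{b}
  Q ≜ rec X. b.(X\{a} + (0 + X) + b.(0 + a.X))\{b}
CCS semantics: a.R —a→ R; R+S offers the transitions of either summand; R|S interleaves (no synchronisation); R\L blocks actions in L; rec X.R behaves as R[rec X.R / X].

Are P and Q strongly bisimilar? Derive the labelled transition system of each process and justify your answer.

P's transition system — 2 states:
  u0 = rec X. b.(X\{a} + (0 + X) + b.a.X)\{b} :: =b=> u1
  u1 = ((rec X. b.(X\{a} + (0 + X) + b.a.X)\{b})\{a} + (0 + (rec X. b.(X\{a} + (0 + X) + b.a.X)\{b})) + b.a.(rec X. b.(X\{a} + (0 + X) + b.a.X)\{b}))\{b} :: ∅
Q's transition system — 2 states:
  v0 = rec X. b.(X\{a} + (0 + X) + b.(0 + a.X))\{b} :: =b=> v1
  v1 = ((rec X. b.(X\{a} + (0 + X) + b.(0 + a.X))\{b})\{a} + (0 + (rec X. b.(X\{a} + (0 + X) + b.(0 + a.X))\{b})) + b.(0 + a.(rec X. b.(X\{a} + (0 + X) + b.(0 + a.X))\{b})))\{b} :: ∅
Bisimilarity quotient blocks:
  B0 = {u0, v0}
  B1 = {u1, v1}
u0 ∈ B0, v0 ∈ B0 → same block

bisimilar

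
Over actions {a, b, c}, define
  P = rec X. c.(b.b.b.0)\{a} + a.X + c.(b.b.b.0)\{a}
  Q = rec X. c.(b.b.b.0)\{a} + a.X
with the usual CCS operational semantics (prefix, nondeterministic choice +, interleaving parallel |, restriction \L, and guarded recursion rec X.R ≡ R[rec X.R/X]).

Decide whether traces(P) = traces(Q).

traces(P) = traces(Q)

Reachable graph of P (5 states):
  u0 = rec X. c.(b.b.b.0)\{a} + a.X + c.(b.b.b.0)\{a} has moves =a=> u0, =c=> u1
  u1 = (b.b.b.0)\{a} has moves =b=> u2
  u2 = (b.b.0)\{a} has moves =b=> u3
  u3 = (b.0)\{a} has moves =b=> u4
  u4 = 0\{a} has moves (no moves)
Reachable graph of Q (5 states):
  v0 = rec X. c.(b.b.b.0)\{a} + a.X has moves =a=> v0, =c=> v1
  v1 = (b.b.b.0)\{a} has moves =b=> v2
  v2 = (b.b.0)\{a} has moves =b=> v3
  v3 = (b.0)\{a} has moves =b=> v4
  v4 = 0\{a} has moves (no moves)
Coarsest stable partition (strong bisimilarity classes):
  B0 = {u0, v0}
  B1 = {u1, v1}
  B2 = {u2, v2}
  B3 = {u3, v3}
  B4 = {u4, v4}
u0 ∈ B0, v0 ∈ B0 → same block
Bisimilar ⇒ trace-equivalent.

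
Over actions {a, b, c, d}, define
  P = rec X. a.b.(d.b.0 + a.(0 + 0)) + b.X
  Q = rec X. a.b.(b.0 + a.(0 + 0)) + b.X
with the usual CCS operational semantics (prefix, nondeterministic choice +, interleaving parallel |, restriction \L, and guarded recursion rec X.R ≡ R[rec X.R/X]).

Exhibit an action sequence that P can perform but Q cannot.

P's transition system — 6 states:
  u0 = rec X. a.b.(d.b.0 + a.(0 + 0)) + b.X → =a=> u1, =b=> u0
  u1 = b.(d.b.0 + a.(0 + 0)) → =b=> u2
  u2 = d.b.0 + a.(0 + 0) → =a=> u3, =d=> u4
  u3 = 0 + 0 → (no moves)
  u4 = b.0 → =b=> u5
  u5 = 0 → (no moves)
Q's transition system — 5 states:
  v0 = rec X. a.b.(b.0 + a.(0 + 0)) + b.X → =a=> v1, =b=> v0
  v1 = b.(b.0 + a.(0 + 0)) → =b=> v2
  v2 = b.0 + a.(0 + 0) → =a=> v3, =b=> v4
  v3 = 0 + 0 → (no moves)
  v4 = 0 → (no moves)
Trace ⟨abd⟩ through P, begin at {u0}:
  after a @ step 1: {u1}
  after b @ step 2: {u2}
  after d @ step 3: {u4}
  P completes σ.
Trace ⟨abd⟩ through Q, begin at {v0}:
  after a @ step 1: {v1}
  after b @ step 2: {v2}
  after d @ step 3: ∅ (Q stuck)

abd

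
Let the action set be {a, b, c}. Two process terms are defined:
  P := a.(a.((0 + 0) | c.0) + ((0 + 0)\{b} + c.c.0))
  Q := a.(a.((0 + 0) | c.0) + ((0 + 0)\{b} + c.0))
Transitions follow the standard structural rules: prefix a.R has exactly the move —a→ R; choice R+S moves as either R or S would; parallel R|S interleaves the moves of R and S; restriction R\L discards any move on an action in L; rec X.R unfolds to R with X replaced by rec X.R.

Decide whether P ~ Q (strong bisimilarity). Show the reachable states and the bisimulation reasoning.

P's transition system — 6 states:
  m0 = a.(a.((0 + 0) | c.0) + ((0 + 0)\{b} + c.c.0)) :: =a=> m1
  m1 = a.((0 + 0) | c.0) + ((0 + 0)\{b} + c.c.0) :: =a=> m2, =c=> m3
  m2 = (0 + 0) | c.0 :: =c=> m4
  m3 = c.0 :: =c=> m5
  m4 = (0 + 0) | 0 :: ·
  m5 = 0 :: ·
Q's transition system — 5 states:
  n0 = a.(a.((0 + 0) | c.0) + ((0 + 0)\{b} + c.0)) :: =a=> n1
  n1 = a.((0 + 0) | c.0) + ((0 + 0)\{b} + c.0) :: =a=> n2, =c=> n3
  n2 = (0 + 0) | c.0 :: =c=> n4
  n3 = 0 :: ·
  n4 = (0 + 0) | 0 :: ·
Partition-refinement fixed point:
  B0 = {m0}
  B1 = {m1}
  B2 = {m2, m3, n2}
  B3 = {m4, m5, n3, n4}
  B4 = {n0}
  B5 = {n1}
m0 ∈ B0, n0 ∈ B4 → different blocks

P ≁ Q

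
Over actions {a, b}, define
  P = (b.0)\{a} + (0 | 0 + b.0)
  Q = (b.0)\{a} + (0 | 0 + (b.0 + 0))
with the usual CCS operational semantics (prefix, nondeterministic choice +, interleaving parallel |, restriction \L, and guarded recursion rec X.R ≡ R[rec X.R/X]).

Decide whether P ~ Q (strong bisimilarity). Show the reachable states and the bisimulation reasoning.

YES

P's transition system — 3 states:
  u0 = (b.0)\{a} + (0 | 0 + b.0) ⊢ ··b··> u1, ··b··> u2
  u1 = 0 ⊢ ·
  u2 = 0\{a} ⊢ ·
Q's transition system — 3 states:
  v0 = (b.0)\{a} + (0 | 0 + (b.0 + 0)) ⊢ ··b··> v1, ··b··> v2
  v1 = 0 ⊢ ·
  v2 = 0\{a} ⊢ ·
Bisimilarity quotient blocks:
  B0 = {u0, v0}
  B1 = {u1, u2, v1, v2}
u0 ∈ B0, v0 ∈ B0 → same block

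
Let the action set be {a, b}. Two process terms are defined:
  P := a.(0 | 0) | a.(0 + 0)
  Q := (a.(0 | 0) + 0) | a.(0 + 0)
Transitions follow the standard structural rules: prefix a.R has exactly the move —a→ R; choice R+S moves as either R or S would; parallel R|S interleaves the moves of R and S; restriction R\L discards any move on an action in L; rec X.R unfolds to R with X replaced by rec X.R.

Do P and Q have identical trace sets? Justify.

traces(P) = traces(Q)

LTS(P): 4 reachable states
  u0 = a.(0 | 0) | a.(0 + 0) → ··a··> u1, ··a··> u2
  u1 = 0 | 0 | a.(0 + 0) → ··a··> u3
  u2 = a.(0 | 0) | (0 + 0) → ··a··> u3
  u3 = 0 | 0 | (0 + 0) → stopped
LTS(Q): 4 reachable states
  v0 = (a.(0 | 0) + 0) | a.(0 + 0) → ··a··> v1, ··a··> v2
  v1 = (a.(0 | 0) + 0) | (0 + 0) → ··a··> v3
  v2 = 0 | 0 | a.(0 + 0) → ··a··> v3
  v3 = 0 | 0 | (0 + 0) → stopped
Partition-refinement fixed point:
  B0 = {u0, v0}
  B1 = {u1, u2, v1, v2}
  B2 = {u3, v3}
u0 ∈ B0, v0 ∈ B0 → same block
Bisimilar ⇒ trace-equivalent.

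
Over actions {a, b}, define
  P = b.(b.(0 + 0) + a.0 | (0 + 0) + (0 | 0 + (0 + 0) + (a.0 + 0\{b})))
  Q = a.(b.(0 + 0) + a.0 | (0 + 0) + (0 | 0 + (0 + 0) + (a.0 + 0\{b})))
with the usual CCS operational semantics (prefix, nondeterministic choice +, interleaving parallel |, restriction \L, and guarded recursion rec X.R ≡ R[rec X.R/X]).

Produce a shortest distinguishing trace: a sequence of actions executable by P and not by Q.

P's transition system — 5 states:
  m0 = b.(b.(0 + 0) + a.0 | (0 + 0) + (0 | 0 + (0 + 0) + (a.0 + 0\{b}))) :: ··b··> m1
  m1 = b.(0 + 0) + a.0 | (0 + 0) + (0 | 0 + (0 + 0) + (a.0 + 0\{b})) :: ··a··> m2, ··a··> m3, ··b··> m4
  m2 = 0 :: deadlocked
  m3 = 0 | (0 + 0) :: deadlocked
  m4 = 0 + 0 :: deadlocked
Q's transition system — 5 states:
  n0 = a.(b.(0 + 0) + a.0 | (0 + 0) + (0 | 0 + (0 + 0) + (a.0 + 0\{b}))) :: ··a··> n1
  n1 = b.(0 + 0) + a.0 | (0 + 0) + (0 | 0 + (0 + 0) + (a.0 + 0\{b})) :: ··a··> n2, ··a··> n3, ··b··> n4
  n2 = 0 :: deadlocked
  n3 = 0 | (0 + 0) :: deadlocked
  n4 = 0 + 0 :: deadlocked
Run σ = ⟨b⟩ on P: start {m0}
  after b @ step 1: {m1}
  — P admits the full trace.
Run σ = ⟨b⟩ on Q: start {n0}
  after b @ step 1: ∅ (Q stuck)

b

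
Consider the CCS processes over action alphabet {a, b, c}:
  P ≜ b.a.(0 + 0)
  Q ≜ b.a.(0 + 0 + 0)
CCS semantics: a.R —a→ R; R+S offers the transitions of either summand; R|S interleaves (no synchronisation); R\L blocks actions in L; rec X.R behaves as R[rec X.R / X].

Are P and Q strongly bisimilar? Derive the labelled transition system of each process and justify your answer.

Reachable graph of P (3 states):
  p0 = b.a.(0 + 0) has moves -b-> p1
  p1 = a.(0 + 0) has moves -a-> p2
  p2 = 0 + 0 has moves stopped
Reachable graph of Q (3 states):
  q0 = b.a.(0 + 0 + 0) has moves -b-> q1
  q1 = a.(0 + 0 + 0) has moves -a-> q2
  q2 = 0 + 0 + 0 has moves stopped
Bisimilarity quotient blocks:
  B0 = {p0, q0}
  B1 = {p1, q1}
  B2 = {p2, q2}
p0 ∈ B0, q0 ∈ B0 → same block

YES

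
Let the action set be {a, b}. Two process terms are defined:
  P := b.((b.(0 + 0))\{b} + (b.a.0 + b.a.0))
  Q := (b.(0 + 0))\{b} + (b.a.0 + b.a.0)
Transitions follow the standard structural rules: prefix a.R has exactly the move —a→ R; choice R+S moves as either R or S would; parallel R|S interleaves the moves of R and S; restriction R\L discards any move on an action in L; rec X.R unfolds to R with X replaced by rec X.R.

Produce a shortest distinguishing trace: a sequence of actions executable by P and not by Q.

bb

Reachable graph of P (4 states):
  m0 = b.((b.(0 + 0))\{b} + (b.a.0 + b.a.0)) | =b=> m1
  m1 = (b.(0 + 0))\{b} + (b.a.0 + b.a.0) | =b=> m2
  m2 = a.0 | =a=> m3
  m3 = 0 | (no moves)
Reachable graph of Q (3 states):
  n0 = (b.(0 + 0))\{b} + (b.a.0 + b.a.0) | =b=> n1
  n1 = a.0 | =a=> n2
  n2 = 0 | (no moves)
Run σ = ⟨bb⟩ on P: start {m0}
  step 1 (b): {m1}
  step 2 (b): {m2}
  — P admits the full trace.
Run σ = ⟨bb⟩ on Q: start {n0}
  step 1 (b): {n1}
  step 2 (b): no successor for Q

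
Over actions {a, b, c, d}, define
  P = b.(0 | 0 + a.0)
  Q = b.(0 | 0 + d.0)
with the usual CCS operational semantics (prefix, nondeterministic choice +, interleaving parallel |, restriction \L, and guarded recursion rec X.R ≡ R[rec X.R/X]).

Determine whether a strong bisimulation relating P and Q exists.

Reachable graph of P (3 states):
  p0 = b.(0 | 0 + a.0) :: --b--▸ p1
  p1 = 0 | 0 + a.0 :: --a--▸ p2
  p2 = 0 :: ·
Reachable graph of Q (3 states):
  q0 = b.(0 | 0 + d.0) :: --b--▸ q1
  q1 = 0 | 0 + d.0 :: --d--▸ q2
  q2 = 0 :: ·
Coarsest stable partition (strong bisimilarity classes):
  B0 = {p0}
  B1 = {p1}
  B2 = {p2, q2}
  B3 = {q0}
  B4 = {q1}
p0 ∈ B0, q0 ∈ B3 → different blocks

not bisimilar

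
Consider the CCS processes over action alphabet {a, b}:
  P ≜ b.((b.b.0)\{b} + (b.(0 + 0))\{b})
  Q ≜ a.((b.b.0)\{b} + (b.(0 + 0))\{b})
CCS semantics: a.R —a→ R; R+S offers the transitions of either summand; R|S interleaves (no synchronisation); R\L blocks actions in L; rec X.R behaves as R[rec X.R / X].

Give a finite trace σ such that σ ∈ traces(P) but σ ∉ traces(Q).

b

P's transition system — 2 states:
  s0 = b.((b.b.0)\{b} + (b.(0 + 0))\{b}) | =b=> s1
  s1 = (b.b.0)\{b} + (b.(0 + 0))\{b} | (no moves)
Q's transition system — 2 states:
  t0 = a.((b.b.0)\{b} + (b.(0 + 0))\{b}) | =a=> t1
  t1 = (b.b.0)\{b} + (b.(0 + 0))\{b} | (no moves)
Trace ⟨b⟩ through P, begin at {s0}:
  after b @ step 1: {s1}
  P completes σ.
Trace ⟨b⟩ through Q, begin at {t0}:
  after b @ step 1: ∅  — Q cannot continue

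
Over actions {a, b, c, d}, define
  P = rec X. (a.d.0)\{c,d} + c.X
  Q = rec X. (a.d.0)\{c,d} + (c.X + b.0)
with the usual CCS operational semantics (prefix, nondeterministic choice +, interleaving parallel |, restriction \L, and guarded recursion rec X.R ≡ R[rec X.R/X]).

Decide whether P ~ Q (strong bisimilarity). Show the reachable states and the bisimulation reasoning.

LTS(P): 2 reachable states
  p0 = rec X. (a.d.0)\{c,d} + c.X :: =a=> p1, =c=> p0
  p1 = (d.0)\{c,d} :: ∅
LTS(Q): 3 reachable states
  q0 = rec X. (a.d.0)\{c,d} + (c.X + b.0) :: =a=> q1, =b=> q2, =c=> q0
  q1 = (d.0)\{c,d} :: ∅
  q2 = 0 :: ∅
Coarsest stable partition (strong bisimilarity classes):
  B0 = {p0}
  B1 = {p1, q1, q2}
  B2 = {q0}
p0 ∈ B0, q0 ∈ B2 → different blocks

not bisimilar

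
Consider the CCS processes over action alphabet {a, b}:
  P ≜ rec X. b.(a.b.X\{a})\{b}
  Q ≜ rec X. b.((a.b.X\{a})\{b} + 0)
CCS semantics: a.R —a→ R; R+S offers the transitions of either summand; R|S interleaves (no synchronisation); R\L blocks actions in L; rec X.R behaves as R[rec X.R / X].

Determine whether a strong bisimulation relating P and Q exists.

YES

LTS(P): 3 reachable states
  s0 = rec X. b.(a.b.X\{a})\{b} → —b→ s1
  s1 = (a.b.(rec X. b.(a.b.X\{a})\{b})\{a})\{b} → —a→ s2
  s2 = (b.(rec X. b.(a.b.X\{a})\{b})\{a})\{b} → stopped
LTS(Q): 3 reachable states
  t0 = rec X. b.((a.b.X\{a})\{b} + 0) → —b→ t1
  t1 = (a.b.(rec X. b.((a.b.X\{a})\{b} + 0))\{a})\{b} + 0 → —a→ t2
  t2 = (b.(rec X. b.((a.b.X\{a})\{b} + 0))\{a})\{b} → stopped
Partition-refinement fixed point:
  B0 = {s0, t0}
  B1 = {s1, t1}
  B2 = {s2, t2}
s0 ∈ B0, t0 ∈ B0 → same block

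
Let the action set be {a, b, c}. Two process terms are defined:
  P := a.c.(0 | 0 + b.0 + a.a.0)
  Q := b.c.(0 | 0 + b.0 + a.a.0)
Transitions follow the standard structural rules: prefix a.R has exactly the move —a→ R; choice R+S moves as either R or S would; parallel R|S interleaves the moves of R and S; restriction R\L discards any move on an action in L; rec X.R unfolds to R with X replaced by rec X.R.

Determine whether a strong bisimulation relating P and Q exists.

LTS(P): 5 reachable states
  m0 = a.c.(0 | 0 + b.0 + a.a.0) → =a=> m1
  m1 = c.(0 | 0 + b.0 + a.a.0) → =c=> m2
  m2 = 0 | 0 + b.0 + a.a.0 → =a=> m3, =b=> m4
  m3 = a.0 → =a=> m4
  m4 = 0 → (no moves)
LTS(Q): 5 reachable states
  n0 = b.c.(0 | 0 + b.0 + a.a.0) → =b=> n1
  n1 = c.(0 | 0 + b.0 + a.a.0) → =c=> n2
  n2 = 0 | 0 + b.0 + a.a.0 → =a=> n3, =b=> n4
  n3 = a.0 → =a=> n4
  n4 = 0 → (no moves)
Bisimilarity quotient blocks:
  B0 = {m0}
  B1 = {m1, n1}
  B2 = {m2, n2}
  B3 = {m4, n4}
  B4 = {m3, n3}
  B5 = {n0}
m0 ∈ B0, n0 ∈ B5 → different blocks

not bisimilar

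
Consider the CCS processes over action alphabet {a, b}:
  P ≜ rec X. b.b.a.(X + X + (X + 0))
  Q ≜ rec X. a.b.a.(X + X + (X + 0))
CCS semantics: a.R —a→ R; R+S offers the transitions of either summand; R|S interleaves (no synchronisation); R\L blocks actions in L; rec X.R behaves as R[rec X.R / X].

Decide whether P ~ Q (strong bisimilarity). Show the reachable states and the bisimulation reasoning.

P ≁ Q

P's transition system — 4 states:
  p0 = rec X. b.b.a.(X + X + (X + 0)) has moves ··b··> p1
  p1 = b.a.((rec X. b.b.a.(X + X + (X + 0))) + (rec X. b.b.a.(X + X + (X + 0))) + ((rec X. b.b.a.(X + X + (X + 0))) + 0)) has moves ··b··> p2
  p2 = a.((rec X. b.b.a.(X + X + (X + 0))) + (rec X. b.b.a.(X + X + (X + 0))) + ((rec X. b.b.a.(X + X + (X + 0))) + 0)) has moves ··a··> p3
  p3 = (rec X. b.b.a.(X + X + (X + 0))) + (rec X. b.b.a.(X + X + (X + 0))) + ((rec X. b.b.a.(X + X + (X + 0))) + 0) has moves ··b··> p1
Q's transition system — 4 states:
  q0 = rec X. a.b.a.(X + X + (X + 0)) has moves ··a··> q1
  q1 = b.a.((rec X. a.b.a.(X + X + (X + 0))) + (rec X. a.b.a.(X + X + (X + 0))) + ((rec X. a.b.a.(X + X + (X + 0))) + 0)) has moves ··b··> q2
  q2 = a.((rec X. a.b.a.(X + X + (X + 0))) + (rec X. a.b.a.(X + X + (X + 0))) + ((rec X. a.b.a.(X + X + (X + 0))) + 0)) has moves ··a··> q3
  q3 = (rec X. a.b.a.(X + X + (X + 0))) + (rec X. a.b.a.(X + X + (X + 0))) + ((rec X. a.b.a.(X + X + (X + 0))) + 0) has moves ··a··> q1
Bisimilarity quotient blocks:
  B0 = {p0, p3}
  B1 = {p1}
  B2 = {p2}
  B3 = {q0, q3}
  B4 = {q1}
  B5 = {q2}
p0 ∈ B0, q0 ∈ B3 → different blocks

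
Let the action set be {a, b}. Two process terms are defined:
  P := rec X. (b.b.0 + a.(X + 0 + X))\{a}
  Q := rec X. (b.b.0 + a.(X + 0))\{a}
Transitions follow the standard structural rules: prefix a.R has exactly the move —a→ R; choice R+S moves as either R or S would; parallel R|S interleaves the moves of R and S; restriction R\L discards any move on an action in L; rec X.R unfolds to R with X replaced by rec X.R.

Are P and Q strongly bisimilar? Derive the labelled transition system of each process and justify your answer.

Reachable graph of P (3 states):
  u0 = rec X. (b.b.0 + a.(X + 0 + X))\{a} has moves ··b··> u1
  u1 = (b.0)\{a} has moves ··b··> u2
  u2 = 0\{a} has moves (no moves)
Reachable graph of Q (3 states):
  v0 = rec X. (b.b.0 + a.(X + 0))\{a} has moves ··b··> v1
  v1 = (b.0)\{a} has moves ··b··> v2
  v2 = 0\{a} has moves (no moves)
Partition-refinement fixed point:
  B0 = {u0, v0}
  B1 = {u1, v1}
  B2 = {u2, v2}
u0 ∈ B0, v0 ∈ B0 → same block

YES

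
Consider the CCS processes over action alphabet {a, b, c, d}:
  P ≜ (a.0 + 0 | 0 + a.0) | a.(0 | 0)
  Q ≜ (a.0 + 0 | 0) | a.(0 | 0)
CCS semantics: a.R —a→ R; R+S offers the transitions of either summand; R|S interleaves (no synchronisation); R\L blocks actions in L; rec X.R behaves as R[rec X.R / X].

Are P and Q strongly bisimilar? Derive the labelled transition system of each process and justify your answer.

LTS(P): 4 reachable states
  s0 = (a.0 + 0 | 0 + a.0) | a.(0 | 0) has moves =a=> s1, =a=> s2
  s1 = (a.0 + 0 | 0 + a.0) | (0 | 0) has moves =a=> s3
  s2 = 0 | a.(0 | 0) has moves =a=> s3
  s3 = 0 | (0 | 0) has moves ·
LTS(Q): 4 reachable states
  t0 = (a.0 + 0 | 0) | a.(0 | 0) has moves =a=> t1, =a=> t2
  t1 = (a.0 + 0 | 0) | (0 | 0) has moves =a=> t3
  t2 = 0 | a.(0 | 0) has moves =a=> t3
  t3 = 0 | (0 | 0) has moves ·
Bisimilarity quotient blocks:
  B0 = {s0, t0}
  B1 = {s1, s2, t1, t2}
  B2 = {s3, t3}
s0 ∈ B0, t0 ∈ B0 → same block

bisimilar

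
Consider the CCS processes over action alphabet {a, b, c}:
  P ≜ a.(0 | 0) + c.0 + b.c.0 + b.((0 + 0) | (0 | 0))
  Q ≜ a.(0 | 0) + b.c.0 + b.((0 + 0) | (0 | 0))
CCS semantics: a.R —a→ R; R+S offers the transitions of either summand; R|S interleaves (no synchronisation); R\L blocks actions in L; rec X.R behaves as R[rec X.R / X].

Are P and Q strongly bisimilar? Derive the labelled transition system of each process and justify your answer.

NO

LTS(P): 5 reachable states
  s0 = a.(0 | 0) + c.0 + b.c.0 + b.((0 + 0) | (0 | 0)) has moves =a=> s1, =b=> s2, =b=> s3, =c=> s4
  s1 = 0 | 0 has moves ∅
  s2 = (0 + 0) | (0 | 0) has moves ∅
  s3 = c.0 has moves =c=> s4
  s4 = 0 has moves ∅
LTS(Q): 5 reachable states
  t0 = a.(0 | 0) + b.c.0 + b.((0 + 0) | (0 | 0)) has moves =a=> t1, =b=> t2, =b=> t3
  t1 = 0 | 0 has moves ∅
  t2 = (0 + 0) | (0 | 0) has moves ∅
  t3 = c.0 has moves =c=> t4
  t4 = 0 has moves ∅
Partition-refinement fixed point:
  B0 = {s0}
  B1 = {s1, s2, s4, t1, t2, t4}
  B2 = {s3, t3}
  B3 = {t0}
s0 ∈ B0, t0 ∈ B3 → different blocks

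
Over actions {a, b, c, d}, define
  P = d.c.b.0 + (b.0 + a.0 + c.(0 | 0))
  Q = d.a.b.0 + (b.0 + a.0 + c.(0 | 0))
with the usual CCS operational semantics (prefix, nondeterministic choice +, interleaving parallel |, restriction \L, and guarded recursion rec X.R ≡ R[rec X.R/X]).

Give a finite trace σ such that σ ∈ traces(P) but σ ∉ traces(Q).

dc

P's transition system — 5 states:
  m0 = d.c.b.0 + (b.0 + a.0 + c.(0 | 0)) ⊢ --a--▸ m1, --b--▸ m1, --c--▸ m2, --d--▸ m3
  m1 = 0 ⊢ deadlocked
  m2 = 0 | 0 ⊢ deadlocked
  m3 = c.b.0 ⊢ --c--▸ m4
  m4 = b.0 ⊢ --b--▸ m1
Q's transition system — 5 states:
  n0 = d.a.b.0 + (b.0 + a.0 + c.(0 | 0)) ⊢ --a--▸ n1, --b--▸ n1, --c--▸ n2, --d--▸ n3
  n1 = 0 ⊢ deadlocked
  n2 = 0 | 0 ⊢ deadlocked
  n3 = a.b.0 ⊢ --a--▸ n4
  n4 = b.0 ⊢ --b--▸ n1
Executing dc from P (initial set {m0}):
  step 1 (d): {m3}
  step 2 (c): {m4}
  P completes σ.
Executing dc from Q (initial set {n0}):
  step 1 (d): {n3}
  step 2 (c): no successor for Q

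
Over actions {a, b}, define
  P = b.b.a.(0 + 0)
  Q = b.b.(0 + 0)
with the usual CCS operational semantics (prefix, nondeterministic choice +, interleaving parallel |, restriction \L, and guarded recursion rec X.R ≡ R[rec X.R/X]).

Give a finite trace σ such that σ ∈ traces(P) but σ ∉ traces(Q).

LTS(P): 4 reachable states
  m0 = b.b.a.(0 + 0) ⊢ —b→ m1
  m1 = b.a.(0 + 0) ⊢ —b→ m2
  m2 = a.(0 + 0) ⊢ —a→ m3
  m3 = 0 + 0 ⊢ ∅
LTS(Q): 3 reachable states
  n0 = b.b.(0 + 0) ⊢ —b→ n1
  n1 = b.(0 + 0) ⊢ —b→ n2
  n2 = 0 + 0 ⊢ ∅
Trace ⟨bba⟩ through P, begin at {m0}:
  after b @ step 1: {m1}
  after b @ step 2: {m2}
  after a @ step 3: {m3}
  — P admits the full trace.
Trace ⟨bba⟩ through Q, begin at {n0}:
  after b @ step 1: {n1}
  after b @ step 2: {n2}
  after a @ step 3: ∅ (Q stuck)

bba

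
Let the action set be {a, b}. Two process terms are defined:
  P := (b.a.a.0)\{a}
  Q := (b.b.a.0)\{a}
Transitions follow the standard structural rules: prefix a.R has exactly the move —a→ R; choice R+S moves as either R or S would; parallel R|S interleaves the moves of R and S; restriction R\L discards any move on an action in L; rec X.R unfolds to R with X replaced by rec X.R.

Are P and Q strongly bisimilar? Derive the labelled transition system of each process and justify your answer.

Reachable graph of P (2 states):
  u0 = (b.a.a.0)\{a} ⊢ ··b··> u1
  u1 = (a.a.0)\{a} ⊢ (no moves)
Reachable graph of Q (3 states):
  v0 = (b.b.a.0)\{a} ⊢ ··b··> v1
  v1 = (b.a.0)\{a} ⊢ ··b··> v2
  v2 = (a.0)\{a} ⊢ (no moves)
Coarsest stable partition (strong bisimilarity classes):
  B0 = {u0, v1}
  B1 = {u1, v2}
  B2 = {v0}
u0 ∈ B0, v0 ∈ B2 → different blocks

NO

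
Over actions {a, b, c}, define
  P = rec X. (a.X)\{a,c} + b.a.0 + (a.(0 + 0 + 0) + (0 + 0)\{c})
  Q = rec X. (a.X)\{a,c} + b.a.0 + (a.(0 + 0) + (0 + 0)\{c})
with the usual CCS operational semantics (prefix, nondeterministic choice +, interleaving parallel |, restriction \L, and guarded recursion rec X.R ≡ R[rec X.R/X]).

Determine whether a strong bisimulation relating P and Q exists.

YES

Reachable graph of P (4 states):
  p0 = rec X. (a.X)\{a,c} + b.a.0 + (a.(0 + 0 + 0) + (0 + 0)\{c}) :: --a--▸ p1, --b--▸ p2
  p1 = 0 + 0 + 0 :: deadlocked
  p2 = a.0 :: --a--▸ p3
  p3 = 0 :: deadlocked
Reachable graph of Q (4 states):
  q0 = rec X. (a.X)\{a,c} + b.a.0 + (a.(0 + 0) + (0 + 0)\{c}) :: --a--▸ q1, --b--▸ q2
  q1 = 0 + 0 :: deadlocked
  q2 = a.0 :: --a--▸ q3
  q3 = 0 :: deadlocked
Coarsest stable partition (strong bisimilarity classes):
  B0 = {p0, q0}
  B1 = {p1, p3, q1, q3}
  B2 = {p2, q2}
p0 ∈ B0, q0 ∈ B0 → same block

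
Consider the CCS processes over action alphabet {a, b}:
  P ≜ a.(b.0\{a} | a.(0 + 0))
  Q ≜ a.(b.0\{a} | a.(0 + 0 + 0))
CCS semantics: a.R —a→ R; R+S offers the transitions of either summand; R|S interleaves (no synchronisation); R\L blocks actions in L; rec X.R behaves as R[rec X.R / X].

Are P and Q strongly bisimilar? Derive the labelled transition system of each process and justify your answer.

Reachable graph of P (5 states):
  m0 = a.(b.0\{a} | a.(0 + 0)) | -a-> m1
  m1 = b.0\{a} | a.(0 + 0) | -a-> m2, -b-> m3
  m2 = b.0\{a} | (0 + 0) | -b-> m4
  m3 = 0\{a} | a.(0 + 0) | -a-> m4
  m4 = 0\{a} | (0 + 0) | deadlocked
Reachable graph of Q (5 states):
  n0 = a.(b.0\{a} | a.(0 + 0 + 0)) | -a-> n1
  n1 = b.0\{a} | a.(0 + 0 + 0) | -a-> n2, -b-> n3
  n2 = b.0\{a} | (0 + 0 + 0) | -b-> n4
  n3 = 0\{a} | a.(0 + 0 + 0) | -a-> n4
  n4 = 0\{a} | (0 + 0 + 0) | deadlocked
Coarsest stable partition (strong bisimilarity classes):
  B0 = {m0, n0}
  B1 = {m1, n1}
  B2 = {m2, n2}
  B3 = {m4, n4}
  B4 = {m3, n3}
m0 ∈ B0, n0 ∈ B0 → same block

bisimilar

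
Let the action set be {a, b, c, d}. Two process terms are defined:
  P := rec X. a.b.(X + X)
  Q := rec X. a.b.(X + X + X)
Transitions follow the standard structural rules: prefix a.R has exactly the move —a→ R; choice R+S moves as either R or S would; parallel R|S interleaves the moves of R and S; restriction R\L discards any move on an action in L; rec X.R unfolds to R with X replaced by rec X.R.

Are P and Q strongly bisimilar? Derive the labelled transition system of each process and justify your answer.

LTS(P): 3 reachable states
  p0 = rec X. a.b.(X + X) | -a-> p1
  p1 = b.((rec X. a.b.(X + X)) + (rec X. a.b.(X + X))) | -b-> p2
  p2 = (rec X. a.b.(X + X)) + (rec X. a.b.(X + X)) | -a-> p1
LTS(Q): 3 reachable states
  q0 = rec X. a.b.(X + X + X) | -a-> q1
  q1 = b.((rec X. a.b.(X + X + X)) + (rec X. a.b.(X + X + X)) + (rec X. a.b.(X + X + X))) | -b-> q2
  q2 = (rec X. a.b.(X + X + X)) + (rec X. a.b.(X + X + X)) + (rec X. a.b.(X + X + X)) | -a-> q1
Partition-refinement fixed point:
  B0 = {p0, p2, q0, q2}
  B1 = {p1, q1}
p0 ∈ B0, q0 ∈ B0 → same block

YES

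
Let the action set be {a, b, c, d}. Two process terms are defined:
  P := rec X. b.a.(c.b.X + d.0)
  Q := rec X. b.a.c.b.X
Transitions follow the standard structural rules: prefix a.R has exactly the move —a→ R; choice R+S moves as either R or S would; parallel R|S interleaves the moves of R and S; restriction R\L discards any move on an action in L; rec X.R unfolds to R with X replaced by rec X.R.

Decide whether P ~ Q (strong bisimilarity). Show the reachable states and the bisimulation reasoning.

NO

Reachable graph of P (5 states):
  m0 = rec X. b.a.(c.b.X + d.0) | =b=> m1
  m1 = a.(c.b.(rec X. b.a.(c.b.X + d.0)) + d.0) | =a=> m2
  m2 = c.b.(rec X. b.a.(c.b.X + d.0)) + d.0 | =c=> m3, =d=> m4
  m3 = b.(rec X. b.a.(c.b.X + d.0)) | =b=> m0
  m4 = 0 | deadlocked
Reachable graph of Q (4 states):
  n0 = rec X. b.a.c.b.X | =b=> n1
  n1 = a.c.b.(rec X. b.a.c.b.X) | =a=> n2
  n2 = c.b.(rec X. b.a.c.b.X) | =c=> n3
  n3 = b.(rec X. b.a.c.b.X) | =b=> n0
Partition-refinement fixed point:
  B0 = {m0}
  B1 = {m1}
  B2 = {m2}
  B3 = {m4}
  B4 = {m3}
  B5 = {n0}
  B6 = {n1}
  B7 = {n2}
  B8 = {n3}
m0 ∈ B0, n0 ∈ B5 → different blocks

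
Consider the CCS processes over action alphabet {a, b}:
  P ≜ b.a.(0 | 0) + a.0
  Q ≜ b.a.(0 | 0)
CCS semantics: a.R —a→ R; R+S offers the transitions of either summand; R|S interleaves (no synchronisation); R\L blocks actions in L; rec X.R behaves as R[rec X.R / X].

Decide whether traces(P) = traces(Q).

traces(P) ≠ traces(Q) — witness ⟨a⟩

Reachable graph of P (4 states):
  m0 = b.a.(0 | 0) + a.0 | --a--▸ m1, --b--▸ m2
  m1 = 0 | (no moves)
  m2 = a.(0 | 0) | --a--▸ m3
  m3 = 0 | 0 | (no moves)
Reachable graph of Q (3 states):
  n0 = b.a.(0 | 0) | --b--▸ n1
  n1 = a.(0 | 0) | --a--▸ n2
  n2 = 0 | 0 | (no moves)
Run σ = ⟨a⟩ on P: start {m0}
  after a @ step 1: {m1}
  ✓ P
Run σ = ⟨a⟩ on Q: start {n0}
  after a @ step 1: ∅ (Q stuck)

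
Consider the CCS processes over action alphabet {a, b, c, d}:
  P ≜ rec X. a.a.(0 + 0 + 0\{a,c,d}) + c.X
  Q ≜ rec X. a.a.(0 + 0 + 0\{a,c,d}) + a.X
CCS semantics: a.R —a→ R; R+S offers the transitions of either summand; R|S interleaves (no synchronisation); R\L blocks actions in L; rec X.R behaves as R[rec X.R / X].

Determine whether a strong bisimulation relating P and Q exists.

P's transition system — 3 states:
  u0 = rec X. a.a.(0 + 0 + 0\{a,c,d}) + c.X → —a→ u1, —c→ u0
  u1 = a.(0 + 0 + 0\{a,c,d}) → —a→ u2
  u2 = 0 + 0 + 0\{a,c,d} → ∅
Q's transition system — 3 states:
  v0 = rec X. a.a.(0 + 0 + 0\{a,c,d}) + a.X → —a→ v0, —a→ v1
  v1 = a.(0 + 0 + 0\{a,c,d}) → —a→ v2
  v2 = 0 + 0 + 0\{a,c,d} → ∅
Bisimilarity quotient blocks:
  B0 = {u0}
  B1 = {u1, v1}
  B2 = {u2, v2}
  B3 = {v0}
u0 ∈ B0, v0 ∈ B3 → different blocks

not bisimilar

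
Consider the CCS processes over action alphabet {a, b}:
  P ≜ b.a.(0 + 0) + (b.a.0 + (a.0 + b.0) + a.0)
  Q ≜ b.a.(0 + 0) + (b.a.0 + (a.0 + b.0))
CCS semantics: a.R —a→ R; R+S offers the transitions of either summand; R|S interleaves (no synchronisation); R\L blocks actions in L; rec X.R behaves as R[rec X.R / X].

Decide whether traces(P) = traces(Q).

Reachable graph of P (5 states):
  p0 = b.a.(0 + 0) + (b.a.0 + (a.0 + b.0) + a.0) :: =a=> p1, =b=> p1, =b=> p2, =b=> p3
  p1 = 0 :: ∅
  p2 = a.(0 + 0) :: =a=> p4
  p3 = a.0 :: =a=> p1
  p4 = 0 + 0 :: ∅
Reachable graph of Q (5 states):
  q0 = b.a.(0 + 0) + (b.a.0 + (a.0 + b.0)) :: =a=> q1, =b=> q1, =b=> q2, =b=> q3
  q1 = 0 :: ∅
  q2 = a.(0 + 0) :: =a=> q4
  q3 = a.0 :: =a=> q1
  q4 = 0 + 0 :: ∅
Coarsest stable partition (strong bisimilarity classes):
  B0 = {p0, q0}
  B1 = {p1, p4, q1, q4}
  B2 = {p2, p3, q2, q3}
p0 ∈ B0, q0 ∈ B0 → same block
Bisimilar ⇒ trace-equivalent.

traces(P) = traces(Q)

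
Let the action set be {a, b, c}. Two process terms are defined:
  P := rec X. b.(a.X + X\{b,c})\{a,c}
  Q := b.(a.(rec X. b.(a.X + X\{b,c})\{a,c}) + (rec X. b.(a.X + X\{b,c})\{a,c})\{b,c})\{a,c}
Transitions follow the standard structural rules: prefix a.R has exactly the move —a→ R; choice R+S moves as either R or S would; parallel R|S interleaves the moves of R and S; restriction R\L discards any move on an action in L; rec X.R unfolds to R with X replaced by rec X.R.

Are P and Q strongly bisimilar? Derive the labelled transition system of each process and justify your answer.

P ~ Q

Reachable graph of P (2 states):
  u0 = rec X. b.(a.X + X\{b,c})\{a,c} ⊢ =b=> u1
  u1 = (a.(rec X. b.(a.X + X\{b,c})\{a,c}) + (rec X. b.(a.X + X\{b,c})\{a,c})\{b,c})\{a,c} ⊢ deadlocked
Reachable graph of Q (2 states):
  v0 = b.(a.(rec X. b.(a.X + X\{b,c})\{a,c}) + (rec X. b.(a.X + X\{b,c})\{a,c})\{b,c})\{a,c} ⊢ =b=> v1
  v1 = (a.(rec X. b.(a.X + X\{b,c})\{a,c}) + (rec X. b.(a.X + X\{b,c})\{a,c})\{b,c})\{a,c} ⊢ deadlocked
Partition-refinement fixed point:
  B0 = {u0, v0}
  B1 = {u1, v1}
u0 ∈ B0, v0 ∈ B0 → same block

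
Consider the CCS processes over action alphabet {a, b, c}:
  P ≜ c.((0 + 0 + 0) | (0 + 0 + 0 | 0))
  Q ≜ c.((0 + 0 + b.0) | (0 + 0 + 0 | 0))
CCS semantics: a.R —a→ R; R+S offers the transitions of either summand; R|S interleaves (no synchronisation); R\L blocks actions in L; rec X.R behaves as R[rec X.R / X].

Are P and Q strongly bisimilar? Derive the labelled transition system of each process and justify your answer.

NO

Reachable graph of P (2 states):
  s0 = c.((0 + 0 + 0) | (0 + 0 + 0 | 0)) | =c=> s1
  s1 = (0 + 0 + 0) | (0 + 0 + 0 | 0) | (no moves)
Reachable graph of Q (3 states):
  t0 = c.((0 + 0 + b.0) | (0 + 0 + 0 | 0)) | =c=> t1
  t1 = (0 + 0 + b.0) | (0 + 0 + 0 | 0) | =b=> t2
  t2 = 0 | (0 + 0 + 0 | 0) | (no moves)
Bisimilarity quotient blocks:
  B0 = {s0}
  B1 = {s1, t2}
  B2 = {t0}
  B3 = {t1}
s0 ∈ B0, t0 ∈ B2 → different blocks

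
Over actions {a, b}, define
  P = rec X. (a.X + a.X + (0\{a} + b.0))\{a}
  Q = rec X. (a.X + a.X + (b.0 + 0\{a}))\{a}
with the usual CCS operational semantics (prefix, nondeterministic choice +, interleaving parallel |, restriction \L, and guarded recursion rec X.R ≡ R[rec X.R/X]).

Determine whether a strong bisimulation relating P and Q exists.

P's transition system — 2 states:
  m0 = rec X. (a.X + a.X + (0\{a} + b.0))\{a} :: -b-> m1
  m1 = 0\{a} :: deadlocked
Q's transition system — 2 states:
  n0 = rec X. (a.X + a.X + (b.0 + 0\{a}))\{a} :: -b-> n1
  n1 = 0\{a} :: deadlocked
Partition-refinement fixed point:
  B0 = {m0, n0}
  B1 = {m1, n1}
m0 ∈ B0, n0 ∈ B0 → same block

P ~ Q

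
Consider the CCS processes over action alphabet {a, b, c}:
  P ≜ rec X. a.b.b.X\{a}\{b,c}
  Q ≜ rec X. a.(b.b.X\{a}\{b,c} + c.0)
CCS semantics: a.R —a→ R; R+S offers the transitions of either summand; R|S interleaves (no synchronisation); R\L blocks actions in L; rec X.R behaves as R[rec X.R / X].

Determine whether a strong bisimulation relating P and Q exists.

NO

Reachable graph of P (4 states):
  u0 = rec X. a.b.b.X\{a}\{b,c} has moves -a-> u1
  u1 = b.b.(rec X. a.b.b.X\{a}\{b,c})\{a}\{b,c} has moves -b-> u2
  u2 = b.(rec X. a.b.b.X\{a}\{b,c})\{a}\{b,c} has moves -b-> u3
  u3 = (rec X. a.b.b.X\{a}\{b,c})\{a}\{b,c} has moves ∅
Reachable graph of Q (5 states):
  v0 = rec X. a.(b.b.X\{a}\{b,c} + c.0) has moves -a-> v1
  v1 = b.b.(rec X. a.(b.b.X\{a}\{b,c} + c.0))\{a}\{b,c} + c.0 has moves -b-> v2, -c-> v3
  v2 = b.(rec X. a.(b.b.X\{a}\{b,c} + c.0))\{a}\{b,c} has moves -b-> v4
  v3 = 0 has moves ∅
  v4 = (rec X. a.(b.b.X\{a}\{b,c} + c.0))\{a}\{b,c} has moves ∅
Partition-refinement fixed point:
  B0 = {u0}
  B1 = {u1}
  B2 = {u2, v2}
  B3 = {u3, v3, v4}
  B4 = {v0}
  B5 = {v1}
u0 ∈ B0, v0 ∈ B4 → different blocks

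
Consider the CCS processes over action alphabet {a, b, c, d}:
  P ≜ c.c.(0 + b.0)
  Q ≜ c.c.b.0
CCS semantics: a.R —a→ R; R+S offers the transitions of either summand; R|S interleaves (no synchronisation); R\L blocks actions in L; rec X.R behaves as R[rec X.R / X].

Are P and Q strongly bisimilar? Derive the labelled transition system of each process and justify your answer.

P's transition system — 4 states:
  u0 = c.c.(0 + b.0) ⊢ —c→ u1
  u1 = c.(0 + b.0) ⊢ —c→ u2
  u2 = 0 + b.0 ⊢ —b→ u3
  u3 = 0 ⊢ ·
Q's transition system — 4 states:
  v0 = c.c.b.0 ⊢ —c→ v1
  v1 = c.b.0 ⊢ —c→ v2
  v2 = b.0 ⊢ —b→ v3
  v3 = 0 ⊢ ·
Partition-refinement fixed point:
  B0 = {u0, v0}
  B1 = {u1, v1}
  B2 = {u2, v2}
  B3 = {u3, v3}
u0 ∈ B0, v0 ∈ B0 → same block

bisimilar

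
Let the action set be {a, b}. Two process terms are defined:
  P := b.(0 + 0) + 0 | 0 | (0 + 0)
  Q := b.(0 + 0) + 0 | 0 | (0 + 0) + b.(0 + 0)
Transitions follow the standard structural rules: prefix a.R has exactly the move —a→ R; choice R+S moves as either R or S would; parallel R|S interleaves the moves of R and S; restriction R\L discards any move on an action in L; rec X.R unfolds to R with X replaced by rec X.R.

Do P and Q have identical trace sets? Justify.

P's transition system — 2 states:
  m0 = b.(0 + 0) + 0 | 0 | (0 + 0) has moves =b=> m1
  m1 = 0 + 0 has moves ·
Q's transition system — 2 states:
  n0 = b.(0 + 0) + 0 | 0 | (0 + 0) + b.(0 + 0) has moves =b=> n1
  n1 = 0 + 0 has moves ·
Coarsest stable partition (strong bisimilarity classes):
  B0 = {m0, n0}
  B1 = {m1, n1}
m0 ∈ B0, n0 ∈ B0 → same block
Bisimilar ⇒ trace-equivalent.

trace-equivalent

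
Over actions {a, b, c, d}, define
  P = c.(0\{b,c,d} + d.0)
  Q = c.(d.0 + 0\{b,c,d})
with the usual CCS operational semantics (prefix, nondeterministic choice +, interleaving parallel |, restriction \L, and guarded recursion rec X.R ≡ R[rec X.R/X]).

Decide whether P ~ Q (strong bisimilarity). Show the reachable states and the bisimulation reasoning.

Reachable graph of P (3 states):
  u0 = c.(0\{b,c,d} + d.0) | —c→ u1
  u1 = 0\{b,c,d} + d.0 | —d→ u2
  u2 = 0 | stopped
Reachable graph of Q (3 states):
  v0 = c.(d.0 + 0\{b,c,d}) | —c→ v1
  v1 = d.0 + 0\{b,c,d} | —d→ v2
  v2 = 0 | stopped
Bisimilarity quotient blocks:
  B0 = {u0, v0}
  B1 = {u1, v1}
  B2 = {u2, v2}
u0 ∈ B0, v0 ∈ B0 → same block

YES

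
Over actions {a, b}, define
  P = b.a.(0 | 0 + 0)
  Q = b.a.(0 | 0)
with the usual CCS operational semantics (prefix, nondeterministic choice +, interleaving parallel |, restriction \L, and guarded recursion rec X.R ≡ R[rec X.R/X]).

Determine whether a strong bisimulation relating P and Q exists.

Reachable graph of P (3 states):
  u0 = b.a.(0 | 0 + 0) :: ··b··> u1
  u1 = a.(0 | 0 + 0) :: ··a··> u2
  u2 = 0 | 0 + 0 :: stopped
Reachable graph of Q (3 states):
  v0 = b.a.(0 | 0) :: ··b··> v1
  v1 = a.(0 | 0) :: ··a··> v2
  v2 = 0 | 0 :: stopped
Partition-refinement fixed point:
  B0 = {u0, v0}
  B1 = {u1, v1}
  B2 = {u2, v2}
u0 ∈ B0, v0 ∈ B0 → same block

P ~ Q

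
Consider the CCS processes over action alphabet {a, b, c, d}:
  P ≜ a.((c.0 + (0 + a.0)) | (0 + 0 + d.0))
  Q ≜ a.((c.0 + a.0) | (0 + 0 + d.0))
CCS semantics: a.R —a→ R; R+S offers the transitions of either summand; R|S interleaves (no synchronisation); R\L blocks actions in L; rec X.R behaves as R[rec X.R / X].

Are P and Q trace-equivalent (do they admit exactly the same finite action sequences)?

YES

Reachable graph of P (5 states):
  s0 = a.((c.0 + (0 + a.0)) | (0 + 0 + d.0)) → ··a··> s1
  s1 = (c.0 + (0 + a.0)) | (0 + 0 + d.0) → ··a··> s2, ··c··> s2, ··d··> s3
  s2 = 0 | (0 + 0 + d.0) → ··d··> s4
  s3 = (c.0 + (0 + a.0)) | 0 → ··a··> s4, ··c··> s4
  s4 = 0 | 0 → ∅
Reachable graph of Q (5 states):
  t0 = a.((c.0 + a.0) | (0 + 0 + d.0)) → ··a··> t1
  t1 = (c.0 + a.0) | (0 + 0 + d.0) → ··a··> t2, ··c··> t2, ··d··> t3
  t2 = 0 | (0 + 0 + d.0) → ··d··> t4
  t3 = (c.0 + a.0) | 0 → ··a··> t4, ··c··> t4
  t4 = 0 | 0 → ∅
Coarsest stable partition (strong bisimilarity classes):
  B0 = {s0, t0}
  B1 = {s1, t1}
  B2 = {s2, t2}
  B3 = {s4, t4}
  B4 = {s3, t3}
s0 ∈ B0, t0 ∈ B0 → same block
Bisimilar ⇒ trace-equivalent.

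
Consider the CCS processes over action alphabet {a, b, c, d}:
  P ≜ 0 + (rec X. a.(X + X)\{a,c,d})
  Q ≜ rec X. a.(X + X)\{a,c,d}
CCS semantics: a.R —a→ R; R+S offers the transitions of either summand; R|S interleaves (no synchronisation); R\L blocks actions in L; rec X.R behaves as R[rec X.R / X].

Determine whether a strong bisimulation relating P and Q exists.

YES

P's transition system — 2 states:
  p0 = 0 + (rec X. a.(X + X)\{a,c,d}) :: --a--▸ p1
  p1 = ((rec X. a.(X + X)\{a,c,d}) + (rec X. a.(X + X)\{a,c,d}))\{a,c,d} :: ∅
Q's transition system — 2 states:
  q0 = rec X. a.(X + X)\{a,c,d} :: --a--▸ q1
  q1 = ((rec X. a.(X + X)\{a,c,d}) + (rec X. a.(X + X)\{a,c,d}))\{a,c,d} :: ∅
Partition-refinement fixed point:
  B0 = {p0, q0}
  B1 = {p1, q1}
p0 ∈ B0, q0 ∈ B0 → same block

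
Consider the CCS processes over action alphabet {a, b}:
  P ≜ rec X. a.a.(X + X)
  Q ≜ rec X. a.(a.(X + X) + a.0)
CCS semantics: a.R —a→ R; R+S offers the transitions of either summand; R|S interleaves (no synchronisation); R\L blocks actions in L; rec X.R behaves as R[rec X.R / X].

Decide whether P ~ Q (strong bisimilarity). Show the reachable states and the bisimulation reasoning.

P's transition system — 3 states:
  p0 = rec X. a.a.(X + X) :: --a--▸ p1
  p1 = a.((rec X. a.a.(X + X)) + (rec X. a.a.(X + X))) :: --a--▸ p2
  p2 = (rec X. a.a.(X + X)) + (rec X. a.a.(X + X)) :: --a--▸ p1
Q's transition system — 4 states:
  q0 = rec X. a.(a.(X + X) + a.0) :: --a--▸ q1
  q1 = a.((rec X. a.(a.(X + X) + a.0)) + (rec X. a.(a.(X + X) + a.0))) + a.0 :: --a--▸ q2, --a--▸ q3
  q2 = (rec X. a.(a.(X + X) + a.0)) + (rec X. a.(a.(X + X) + a.0)) :: --a--▸ q1
  q3 = 0 :: stopped
Coarsest stable partition (strong bisimilarity classes):
  B0 = {p0, p1, p2}
  B1 = {q0, q2}
  B2 = {q1}
  B3 = {q3}
p0 ∈ B0, q0 ∈ B1 → different blocks

NO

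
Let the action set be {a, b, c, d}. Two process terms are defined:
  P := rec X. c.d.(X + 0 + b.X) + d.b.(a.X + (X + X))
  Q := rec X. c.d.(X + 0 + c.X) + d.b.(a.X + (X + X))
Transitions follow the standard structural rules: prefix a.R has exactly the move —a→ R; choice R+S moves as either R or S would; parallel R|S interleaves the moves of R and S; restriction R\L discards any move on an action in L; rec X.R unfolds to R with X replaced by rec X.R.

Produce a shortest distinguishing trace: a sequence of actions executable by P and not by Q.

Reachable graph of P (5 states):
  u0 = rec X. c.d.(X + 0 + b.X) + d.b.(a.X + (X + X)) has moves -c-> u1, -d-> u2
  u1 = d.((rec X. c.d.(X + 0 + b.X) + d.b.(a.X + (X + X))) + 0 + b.(rec X. c.d.(X + 0 + b.X) + d.b.(a.X + (X + X)))) has moves -d-> u3
  u2 = b.(a.(rec X. c.d.(X + 0 + b.X) + d.b.(a.X + (X + X))) + ((rec X. c.d.(X + 0 + b.X) + d.b.(a.X + (X + X))) + (rec X. c.d.(X + 0 + b.X) + d.b.(a.X + (X + X))))) has moves -b-> u4
  u3 = (rec X. c.d.(X + 0 + b.X) + d.b.(a.X + (X + X))) + 0 + b.(rec X. c.d.(X + 0 + b.X) + d.b.(a.X + (X + X))) has moves -b-> u0, -c-> u1, -d-> u2
  u4 = a.(rec X. c.d.(X + 0 + b.X) + d.b.(a.X + (X + X))) + ((rec X. c.d.(X + 0 + b.X) + d.b.(a.X + (X + X))) + (rec X. c.d.(X + 0 + b.X) + d.b.(a.X + (X + X)))) has moves -a-> u0, -c-> u1, -d-> u2
Reachable graph of Q (5 states):
  v0 = rec X. c.d.(X + 0 + c.X) + d.b.(a.X + (X + X)) has moves -c-> v1, -d-> v2
  v1 = d.((rec X. c.d.(X + 0 + c.X) + d.b.(a.X + (X + X))) + 0 + c.(rec X. c.d.(X + 0 + c.X) + d.b.(a.X + (X + X)))) has moves -d-> v3
  v2 = b.(a.(rec X. c.d.(X + 0 + c.X) + d.b.(a.X + (X + X))) + ((rec X. c.d.(X + 0 + c.X) + d.b.(a.X + (X + X))) + (rec X. c.d.(X + 0 + c.X) + d.b.(a.X + (X + X))))) has moves -b-> v4
  v3 = (rec X. c.d.(X + 0 + c.X) + d.b.(a.X + (X + X))) + 0 + c.(rec X. c.d.(X + 0 + c.X) + d.b.(a.X + (X + X))) has moves -c-> v0, -c-> v1, -d-> v2
  v4 = a.(rec X. c.d.(X + 0 + c.X) + d.b.(a.X + (X + X))) + ((rec X. c.d.(X + 0 + c.X) + d.b.(a.X + (X + X))) + (rec X. c.d.(X + 0 + c.X) + d.b.(a.X + (X + X)))) has moves -a-> v0, -c-> v1, -d-> v2
Trace ⟨cdb⟩ through P, begin at {u0}:
  after c @ step 1: {u1}
  after d @ step 2: {u3}
  after b @ step 3: {u0}
  — P admits the full trace.
Trace ⟨cdb⟩ through Q, begin at {v0}:
  after c @ step 1: {v1}
  after d @ step 2: {v3}
  after b @ step 3: ∅ (Q stuck)

cdb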